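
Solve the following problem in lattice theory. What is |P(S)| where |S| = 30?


Power set = 2^n.
2^30 = 1073741824


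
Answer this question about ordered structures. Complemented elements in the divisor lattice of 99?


An element a is complemented if some b has a meet b = bottom, a join b = top.
a is complemented iff gcd(a, n/a)=1, i.e. a is a unitary divisor of 99.
Complemented elements: 1, 9, 11, 99
Count: 4


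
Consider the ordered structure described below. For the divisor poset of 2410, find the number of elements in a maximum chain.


A chain is a totally ordered subset; we count the number of elements in a maximum chain.
Compute, for each element x, the size of the longest chain ending at x:
  1: 1
  2: 2
  5: 2
  241: 2
  10: 3
  482: 3
  ...
A maximum chain: 1 < 2 < 10 < 2410
Number of elements in the longest chain: 4


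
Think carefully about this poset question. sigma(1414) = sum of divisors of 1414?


sigma(n) = sum of divisors.
Divisors of 1414: [1, 2, 7, 14, 101, 202, 707, 1414]
Sum = 2448


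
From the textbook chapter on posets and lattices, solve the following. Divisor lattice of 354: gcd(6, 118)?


Meet=gcd.
gcd(6,118)=2


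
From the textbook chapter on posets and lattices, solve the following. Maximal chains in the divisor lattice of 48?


A maximal chain goes from the minimum element to a maximal element via cover relations.
Counting all min-to-max paths in the cover graph.
Total maximal chains: 5


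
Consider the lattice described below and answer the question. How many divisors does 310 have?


Divisors of 310: [1, 2, 5, 10, 31, 62, 155, 310]
Count: 8


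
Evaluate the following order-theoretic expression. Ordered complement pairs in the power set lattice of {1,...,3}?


Complement pair (a,b): a meet b = bottom, a join b = top.
Here: A intersect B = {} and A union B = {1,...,3}.
Pairs found: ({},{1,2,3}), ({1},{2,3}), ({2},{1,3}), ({3},{1,2}), ... (4 more)
Total ordered pairs: 8


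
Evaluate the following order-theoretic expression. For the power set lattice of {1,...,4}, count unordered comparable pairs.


A comparable pair {a,b} has a < b or b < a in the order.
Count unordered pairs where one element is strictly below the other.
Examples: {{},{1}}, {{},{2}}, {{},{3}}, {{},{4}}, ...
Total comparable pairs: 65


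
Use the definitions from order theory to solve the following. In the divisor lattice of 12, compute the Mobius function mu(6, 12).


In a divisor lattice, mu(a,b) = mu(b/a) where mu is the classical Mobius function.
b/a = 12/6 = 2
Prime factorization of 2: primes [2]
2 is squarefree with 1 prime factor(s), so mu(2) = (-1)^1 = -1


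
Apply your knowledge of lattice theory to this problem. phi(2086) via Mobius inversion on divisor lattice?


phi(n) = n * prod_{p|n} (1 - 1/p).
Prime divisors of 2086: [2, 7, 149]
phi(2086) = 2086 * (1 - 1/2) * (1 - 1/7) * (1 - 1/149)
phi(2086) = 888


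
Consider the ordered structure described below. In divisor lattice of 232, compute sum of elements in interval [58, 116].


Interval [58,116] in divisors of 232: [58, 116]
Sum = 174


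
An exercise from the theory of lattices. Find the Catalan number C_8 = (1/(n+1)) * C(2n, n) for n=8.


C(n) = C(2n, n) / (n+1).
C(16, 8) = 12870
C(8) = 12870 / 9 = 1430


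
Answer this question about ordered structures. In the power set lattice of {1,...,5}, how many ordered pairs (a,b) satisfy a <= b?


The order relation is {(a,b) : a <= b}, reflexive so it includes (a,a).
Examples: ({},{}), ({},{1,2}), ({},{1,2,3}), ({},{1,2,3,4}), ({},{1,2,3,4,5}), ...
Total ordered pairs: 243


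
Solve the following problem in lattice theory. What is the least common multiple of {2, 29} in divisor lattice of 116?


In a divisor lattice, join = lcm (least common multiple).
Compute lcm iteratively: start with first element, then lcm(current, next).
Elements: [2, 29]
lcm(2,29) = 58
Final lcm = 58


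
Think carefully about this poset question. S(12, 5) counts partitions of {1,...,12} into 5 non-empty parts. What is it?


S(n,k) = k*S(n-1,k) + S(n-1,k-1).
S(11,5) = 246730, S(11,4) = 145750
S(12,5) = 5*246730 + 145750 = 1233650 + 145750
S(12,5) = 1379400


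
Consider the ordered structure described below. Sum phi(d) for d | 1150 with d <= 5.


Divisors of 1150 up to 5: [1, 2, 5]
phi values: [1, 1, 4]
Sum = 6


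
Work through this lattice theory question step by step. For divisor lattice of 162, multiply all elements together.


Divisors of 162: [1, 2, 3, 6, 9, 18, 27, 54, 81, 162]
Product = n^(d(n)/2) = 162^(10/2)
Product = 111577100832


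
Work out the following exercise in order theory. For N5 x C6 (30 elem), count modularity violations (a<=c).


Modular law: if a <= c then a v (b ^ c) = (a v b) ^ c.
Check all triples (a,b,c) with a <= c among 30 elements.
  e.g. a=(a,0), b=(c,0), c=(b,0): lhs=(a,0) != rhs=(b,0)
  e.g. a=(a,0), b=(c,1), c=(b,0): lhs=(a,0) != rhs=(b,0)
Total violating triples: 126


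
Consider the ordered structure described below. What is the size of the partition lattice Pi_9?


B(n) = number of set partitions of an n-element set.
B(n) satisfies the recurrence: B(n+1) = sum_k C(n,k)*B(k).
B(9) = 21147


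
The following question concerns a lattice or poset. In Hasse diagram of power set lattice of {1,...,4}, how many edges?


A cover relation a -< b holds when a < b with no c strictly between.
Cover relations:
  {} -< {1}
  {} -< {2}
  {} -< {3}
  {} -< {4}
  {1} -< {1,2}
  {1} -< {1,3}
  {1} -< {1,4}
  {2} -< {1,2}
  ...24 more
Total: 32


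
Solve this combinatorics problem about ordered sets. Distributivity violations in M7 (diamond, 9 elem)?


Distributive law: a ^ (b v c) = (a ^ b) v (a ^ c).
Check all 9^3 = 729 ordered triples (a,b,c).
  e.g. a=a1, b=a2, c=a3: lhs=a1 != rhs=0
  e.g. a=a1, b=a2, c=a4: lhs=a1 != rhs=0
Total violating triples: 210


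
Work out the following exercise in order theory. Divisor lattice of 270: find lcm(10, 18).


In a divisor lattice, join = lcm (least common multiple).
gcd(10,18) = 2
lcm(10,18) = 10*18/gcd = 180/2 = 90


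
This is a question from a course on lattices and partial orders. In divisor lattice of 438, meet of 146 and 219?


In a divisor lattice, meet = gcd (greatest common divisor).
By Euclidean algorithm or factoring: gcd(146,219) = 73


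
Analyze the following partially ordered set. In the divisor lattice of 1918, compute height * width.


Height = length of longest chain minus 1; width = size of largest antichain.
A maximum chain: 1 | 137 | 959 | 1918  (height 3).
A maximum antichain: {2, 7, 137}  (width 3).
Product = 3 * 3 = 9


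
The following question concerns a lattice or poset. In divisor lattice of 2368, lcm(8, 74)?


Join=lcm.
gcd(8,74)=2
lcm=296


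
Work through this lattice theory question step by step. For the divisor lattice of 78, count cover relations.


A cover relation a -< b holds when a < b with no c strictly between.
Cover relations:
  1 -< 2
  1 -< 3
  1 -< 13
  2 -< 6
  2 -< 26
  3 -< 6
  3 -< 39
  6 -< 78
  ...4 more
Total: 12


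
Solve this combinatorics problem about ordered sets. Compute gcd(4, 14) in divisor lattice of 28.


In a divisor lattice, meet = gcd (greatest common divisor).
By Euclidean algorithm or factoring: gcd(4,14) = 2


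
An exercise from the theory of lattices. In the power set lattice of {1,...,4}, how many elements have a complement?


An element a is complemented if some b has a meet b = bottom, a join b = top.
every subset A has complement S\A, so all elements are complemented.
Complemented elements: {}, {1}, {2}, {3}, {4}, {1,2}, ... (10 more)
Count: 16


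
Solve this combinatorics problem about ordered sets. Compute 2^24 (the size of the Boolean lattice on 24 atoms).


Power set = 2^n.
2^24 = 16777216


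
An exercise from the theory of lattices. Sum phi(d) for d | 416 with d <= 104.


Divisors of 416 up to 104: [1, 2, 4, 8, 13, 16, 26, 32, 52, 104]
phi values: [1, 1, 2, 4, 12, 8, 12, 16, 24, 48]
Sum = 128


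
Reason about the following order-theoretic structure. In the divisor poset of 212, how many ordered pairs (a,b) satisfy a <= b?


The order relation is {(a,b) : a <= b}, reflexive so it includes (a,a).
Examples: (1,1), (1,106), (1,2), (1,212), (1,4), ...
Total ordered pairs: 18


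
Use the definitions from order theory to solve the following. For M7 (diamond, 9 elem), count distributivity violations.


Distributive law: a ^ (b v c) = (a ^ b) v (a ^ c).
Check all 9^3 = 729 ordered triples (a,b,c).
  e.g. a=a1, b=a2, c=a3: lhs=a1 != rhs=0
  e.g. a=a1, b=a2, c=a4: lhs=a1 != rhs=0
Total violating triples: 210


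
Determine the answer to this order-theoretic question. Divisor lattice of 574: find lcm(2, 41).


In a divisor lattice, join = lcm (least common multiple).
gcd(2,41) = 1
lcm(2,41) = 2*41/gcd = 82/1 = 82


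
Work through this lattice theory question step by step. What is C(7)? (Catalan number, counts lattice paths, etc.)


C(n) = C(2n, n) / (n+1).
C(14, 7) = 3432
C(7) = 3432 / 8 = 429


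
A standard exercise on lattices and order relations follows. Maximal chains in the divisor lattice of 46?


A maximal chain goes from the minimum element to a maximal element via cover relations.
Counting all min-to-max paths in the cover graph.
Total maximal chains: 2


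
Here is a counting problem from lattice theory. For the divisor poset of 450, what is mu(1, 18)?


In a divisor lattice, mu(a,b) = mu(b/a) where mu is the classical Mobius function.
b/a = 18/1 = 18
Prime factorization of 18: primes [2, 3]
18 is not squarefree, so mu(18) = 0


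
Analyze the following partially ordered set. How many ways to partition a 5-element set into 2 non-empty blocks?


S(n,k) = k*S(n-1,k) + S(n-1,k-1).
S(4,2) = 7, S(4,1) = 1
S(5,2) = 2*7 + 1 = 14 + 1
S(5,2) = 15


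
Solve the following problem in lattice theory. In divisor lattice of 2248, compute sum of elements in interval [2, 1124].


Interval [2,1124] in divisors of 2248: [2, 4, 562, 1124]
Sum = 1692


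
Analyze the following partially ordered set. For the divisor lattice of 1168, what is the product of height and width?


Height = length of longest chain minus 1; width = size of largest antichain.
A maximum chain: 1 | 73 | 146 | 292 | 584 | 1168  (height 5).
A maximum antichain: {2, 73}  (width 2).
Product = 5 * 2 = 10


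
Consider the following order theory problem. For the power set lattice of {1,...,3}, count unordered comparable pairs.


A comparable pair {a,b} has a < b or b < a in the order.
Count unordered pairs where one element is strictly below the other.
Examples: {{},{1}}, {{},{2}}, {{},{3}}, {{},{1,2}}, ...
Total comparable pairs: 19


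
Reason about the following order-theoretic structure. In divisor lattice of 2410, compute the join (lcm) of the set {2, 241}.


In a divisor lattice, join = lcm (least common multiple).
Compute lcm iteratively: start with first element, then lcm(current, next).
Elements: [2, 241]
lcm(2,241) = 482
Final lcm = 482


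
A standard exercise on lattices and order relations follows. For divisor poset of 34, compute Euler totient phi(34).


phi(n) = n * prod_{p|n} (1 - 1/p).
Prime divisors of 34: [2, 17]
phi(34) = 34 * (1 - 1/2) * (1 - 1/17)
phi(34) = 16


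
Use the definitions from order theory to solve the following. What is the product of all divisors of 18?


Divisors of 18: [1, 2, 3, 6, 9, 18]
Product = n^(d(n)/2) = 18^(6/2)
Product = 5832


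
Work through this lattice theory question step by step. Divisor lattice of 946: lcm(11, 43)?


Join=lcm.
gcd(11,43)=1
lcm=473


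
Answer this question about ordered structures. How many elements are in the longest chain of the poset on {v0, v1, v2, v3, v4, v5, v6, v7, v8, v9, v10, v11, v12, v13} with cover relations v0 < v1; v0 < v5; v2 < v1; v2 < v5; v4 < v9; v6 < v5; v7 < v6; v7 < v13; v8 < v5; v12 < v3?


A chain is a totally ordered subset; we count the number of elements in a maximum chain.
Compute, for each element x, the size of the longest chain ending at x:
  v0: 1
  v2: 1
  v4: 1
  v7: 1
  v8: 1
  v10: 1
  ...
A maximum chain: v7 < v6 < v5
Number of elements in the longest chain: 3


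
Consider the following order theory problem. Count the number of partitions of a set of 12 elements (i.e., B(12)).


B(n) = number of set partitions of an n-element set.
B(n) satisfies the recurrence: B(n+1) = sum_k C(n,k)*B(k).
B(12) = 4213597


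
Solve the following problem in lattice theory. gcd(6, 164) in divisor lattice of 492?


Meet=gcd.
gcd(6,164)=2


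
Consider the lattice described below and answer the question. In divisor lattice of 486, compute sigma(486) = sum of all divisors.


sigma(n) = sum of divisors.
Divisors of 486: [1, 2, 3, 6, 9, 18, 27, 54, 81, 162, 243, 486]
Sum = 1092


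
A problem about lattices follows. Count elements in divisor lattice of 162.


Divisors of 162: [1, 2, 3, 6, 9, 18, 27, 54, 81, 162]
Count: 10


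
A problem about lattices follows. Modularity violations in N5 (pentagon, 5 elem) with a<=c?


Modular law: if a <= c then a v (b ^ c) = (a v b) ^ c.
Check all triples (a,b,c) with a <= c among 5 elements.
  e.g. a=a, b=c, c=b: lhs=a != rhs=b
Total violating triples: 1


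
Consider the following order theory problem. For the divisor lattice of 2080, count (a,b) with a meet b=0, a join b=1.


Complement pair (a,b): a meet b = bottom, a join b = top.
Here: gcd(a,b)=1 and lcm(a,b)=2080, i.e. a*b=2080 with a,b coprime.
Pairs found: (1,2080), (5,416), (13,160), (32,65), ... (4 more)
Total ordered pairs: 8


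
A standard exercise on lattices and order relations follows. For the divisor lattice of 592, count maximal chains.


A maximal chain goes from the minimum element to a maximal element via cover relations.
Counting all min-to-max paths in the cover graph.
Total maximal chains: 5


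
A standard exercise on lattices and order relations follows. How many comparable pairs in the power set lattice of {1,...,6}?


A comparable pair {a,b} has a < b or b < a in the order.
Count unordered pairs where one element is strictly below the other.
Examples: {{},{1}}, {{},{2}}, {{},{3}}, {{},{4}}, ...
Total comparable pairs: 665


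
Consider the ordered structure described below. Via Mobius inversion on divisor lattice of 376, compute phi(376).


phi(n) = n * prod_{p|n} (1 - 1/p).
Prime divisors of 376: [2, 47]
phi(376) = 376 * (1 - 1/2) * (1 - 1/47)
phi(376) = 184


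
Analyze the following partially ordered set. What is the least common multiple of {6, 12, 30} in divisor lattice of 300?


In a divisor lattice, join = lcm (least common multiple).
Compute lcm iteratively: start with first element, then lcm(current, next).
Elements: [6, 12, 30]
lcm(6,12) = 12
lcm(12,30) = 60
Final lcm = 60


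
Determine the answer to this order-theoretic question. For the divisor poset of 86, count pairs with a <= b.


The order relation is {(a,b) : a <= b}, reflexive so it includes (a,a).
Examples: (1,1), (1,2), (1,43), (1,86), (2,2), ...
Total ordered pairs: 9


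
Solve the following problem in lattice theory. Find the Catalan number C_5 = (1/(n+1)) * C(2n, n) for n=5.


C(n) = C(2n, n) / (n+1).
C(10, 5) = 252
C(5) = 252 / 6 = 42


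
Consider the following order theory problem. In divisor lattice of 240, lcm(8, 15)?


Join=lcm.
gcd(8,15)=1
lcm=120


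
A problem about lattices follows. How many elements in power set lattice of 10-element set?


Power set = 2^n.
2^10 = 1024


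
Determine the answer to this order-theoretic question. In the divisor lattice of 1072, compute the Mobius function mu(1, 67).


In a divisor lattice, mu(a,b) = mu(b/a) where mu is the classical Mobius function.
b/a = 67/1 = 67
Prime factorization of 67: primes [67]
67 is squarefree with 1 prime factor(s), so mu(67) = (-1)^1 = -1


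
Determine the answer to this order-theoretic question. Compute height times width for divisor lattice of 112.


Height = length of longest chain minus 1; width = size of largest antichain.
A maximum chain: 1 | 7 | 14 | 28 | 56 | 112  (height 5).
A maximum antichain: {2, 7}  (width 2).
Product = 5 * 2 = 10


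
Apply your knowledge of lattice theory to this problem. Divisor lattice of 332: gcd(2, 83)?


Meet=gcd.
gcd(2,83)=1


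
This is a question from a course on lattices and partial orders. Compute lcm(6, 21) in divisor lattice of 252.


In a divisor lattice, join = lcm (least common multiple).
gcd(6,21) = 3
lcm(6,21) = 6*21/gcd = 126/3 = 42


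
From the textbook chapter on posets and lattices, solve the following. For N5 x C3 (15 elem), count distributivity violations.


Distributive law: a ^ (b v c) = (a ^ b) v (a ^ c).
Check all 15^3 = 3375 ordered triples (a,b,c).
  e.g. a=(b,0), b=(a,0), c=(c,0): lhs=(b,0) != rhs=(a,0)
  e.g. a=(b,0), b=(a,0), c=(c,1): lhs=(b,0) != rhs=(a,0)
Total violating triples: 54


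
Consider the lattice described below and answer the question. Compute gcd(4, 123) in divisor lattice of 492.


In a divisor lattice, meet = gcd (greatest common divisor).
By Euclidean algorithm or factoring: gcd(4,123) = 1


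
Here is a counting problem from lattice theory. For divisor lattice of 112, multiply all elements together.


Divisors of 112: [1, 2, 4, 7, 8, 14, 16, 28, 56, 112]
Product = n^(d(n)/2) = 112^(10/2)
Product = 17623416832


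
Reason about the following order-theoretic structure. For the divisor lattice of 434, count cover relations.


A cover relation a -< b holds when a < b with no c strictly between.
Cover relations:
  1 -< 2
  1 -< 7
  1 -< 31
  2 -< 14
  2 -< 62
  7 -< 14
  7 -< 217
  14 -< 434
  ...4 more
Total: 12


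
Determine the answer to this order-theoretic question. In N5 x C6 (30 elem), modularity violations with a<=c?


Modular law: if a <= c then a v (b ^ c) = (a v b) ^ c.
Check all triples (a,b,c) with a <= c among 30 elements.
  e.g. a=(a,0), b=(c,0), c=(b,0): lhs=(a,0) != rhs=(b,0)
  e.g. a=(a,0), b=(c,1), c=(b,0): lhs=(a,0) != rhs=(b,0)
Total violating triples: 126


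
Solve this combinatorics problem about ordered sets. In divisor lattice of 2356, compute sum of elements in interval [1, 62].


Interval [1,62] in divisors of 2356: [1, 2, 31, 62]
Sum = 96


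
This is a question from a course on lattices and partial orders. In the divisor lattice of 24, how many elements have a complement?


An element a is complemented if some b has a meet b = bottom, a join b = top.
a is complemented iff gcd(a, n/a)=1, i.e. a is a unitary divisor of 24.
Complemented elements: 1, 3, 8, 24
Count: 4


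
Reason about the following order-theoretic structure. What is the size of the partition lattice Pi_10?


B(n) = number of set partitions of an n-element set.
B(n) satisfies the recurrence: B(n+1) = sum_k C(n,k)*B(k).
B(10) = 115975


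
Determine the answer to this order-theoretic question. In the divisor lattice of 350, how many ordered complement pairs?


Complement pair (a,b): a meet b = bottom, a join b = top.
Here: gcd(a,b)=1 and lcm(a,b)=350, i.e. a*b=350 with a,b coprime.
Pairs found: (1,350), (2,175), (7,50), (14,25), ... (4 more)
Total ordered pairs: 8


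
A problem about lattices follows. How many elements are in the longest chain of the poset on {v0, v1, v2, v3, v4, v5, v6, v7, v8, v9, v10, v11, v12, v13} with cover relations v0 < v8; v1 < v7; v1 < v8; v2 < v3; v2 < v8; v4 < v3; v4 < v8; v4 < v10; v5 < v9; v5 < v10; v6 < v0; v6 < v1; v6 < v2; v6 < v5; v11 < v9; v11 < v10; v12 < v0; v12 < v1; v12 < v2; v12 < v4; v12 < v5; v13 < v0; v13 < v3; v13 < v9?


A chain is a totally ordered subset; we count the number of elements in a maximum chain.
Compute, for each element x, the size of the longest chain ending at x:
  v6: 1
  v11: 1
  v12: 1
  v13: 1
  v4: 2
  v1: 2
  ...
A maximum chain: v6 < v2 < v3
Number of elements in the longest chain: 3


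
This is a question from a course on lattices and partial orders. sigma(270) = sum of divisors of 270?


sigma(n) = sum of divisors.
Divisors of 270: [1, 2, 3, 5, 6, 9, 10, 15, 18, 27, 30, 45, 54, 90, 135, 270]
Sum = 720


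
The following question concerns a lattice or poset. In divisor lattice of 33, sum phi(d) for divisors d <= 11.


Divisors of 33 up to 11: [1, 3, 11]
phi values: [1, 2, 10]
Sum = 13


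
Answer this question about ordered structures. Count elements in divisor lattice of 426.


Divisors of 426: [1, 2, 3, 6, 71, 142, 213, 426]
Count: 8


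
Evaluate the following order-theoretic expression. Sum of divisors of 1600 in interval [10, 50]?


Interval [10,50] in divisors of 1600: [10, 50]
Sum = 60


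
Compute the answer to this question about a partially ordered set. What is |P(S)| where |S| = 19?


Power set = 2^n.
2^19 = 524288


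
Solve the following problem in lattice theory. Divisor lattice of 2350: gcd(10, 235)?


Meet=gcd.
gcd(10,235)=5


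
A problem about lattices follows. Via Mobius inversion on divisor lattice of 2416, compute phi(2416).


phi(n) = n * prod_{p|n} (1 - 1/p).
Prime divisors of 2416: [2, 151]
phi(2416) = 2416 * (1 - 1/2) * (1 - 1/151)
phi(2416) = 1200


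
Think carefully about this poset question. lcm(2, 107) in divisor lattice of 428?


Join=lcm.
gcd(2,107)=1
lcm=214


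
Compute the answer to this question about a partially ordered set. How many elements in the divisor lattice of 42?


Divisors of 42: [1, 2, 3, 6, 7, 14, 21, 42]
Count: 8


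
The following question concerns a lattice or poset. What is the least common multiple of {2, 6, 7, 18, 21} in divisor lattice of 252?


In a divisor lattice, join = lcm (least common multiple).
Compute lcm iteratively: start with first element, then lcm(current, next).
Elements: [2, 6, 7, 18, 21]
lcm(2,6) = 6
lcm(6,7) = 42
lcm(42,18) = 126
lcm(126,21) = 126
Final lcm = 126


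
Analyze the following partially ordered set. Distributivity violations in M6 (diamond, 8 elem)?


Distributive law: a ^ (b v c) = (a ^ b) v (a ^ c).
Check all 8^3 = 512 ordered triples (a,b,c).
  e.g. a=a1, b=a2, c=a3: lhs=a1 != rhs=0
  e.g. a=a1, b=a2, c=a4: lhs=a1 != rhs=0
Total violating triples: 120


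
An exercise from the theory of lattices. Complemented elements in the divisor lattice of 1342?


An element a is complemented if some b has a meet b = bottom, a join b = top.
a is complemented iff gcd(a, n/a)=1, i.e. a is a unitary divisor of 1342.
Complemented elements: 1, 2, 11, 22, 61, 122, ... (2 more)
Count: 8


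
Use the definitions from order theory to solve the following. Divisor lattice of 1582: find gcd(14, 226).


In a divisor lattice, meet = gcd (greatest common divisor).
By Euclidean algorithm or factoring: gcd(14,226) = 2


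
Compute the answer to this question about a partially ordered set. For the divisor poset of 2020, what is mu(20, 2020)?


In a divisor lattice, mu(a,b) = mu(b/a) where mu is the classical Mobius function.
b/a = 2020/20 = 101
Prime factorization of 101: primes [101]
101 is squarefree with 1 prime factor(s), so mu(101) = (-1)^1 = -1


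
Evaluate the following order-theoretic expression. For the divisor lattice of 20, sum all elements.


sigma(n) = sum of divisors.
Divisors of 20: [1, 2, 4, 5, 10, 20]
Sum = 42


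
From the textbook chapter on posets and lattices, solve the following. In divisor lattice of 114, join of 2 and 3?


In a divisor lattice, join = lcm (least common multiple).
gcd(2,3) = 1
lcm(2,3) = 2*3/gcd = 6/1 = 6


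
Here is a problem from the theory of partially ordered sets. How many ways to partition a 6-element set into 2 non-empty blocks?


S(n,k) = k*S(n-1,k) + S(n-1,k-1).
S(5,2) = 15, S(5,1) = 1
S(6,2) = 2*15 + 1 = 30 + 1
S(6,2) = 31


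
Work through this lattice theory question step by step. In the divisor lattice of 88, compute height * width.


Height = length of longest chain minus 1; width = size of largest antichain.
A maximum chain: 1 | 11 | 22 | 44 | 88  (height 4).
A maximum antichain: {2, 11}  (width 2).
Product = 4 * 2 = 8


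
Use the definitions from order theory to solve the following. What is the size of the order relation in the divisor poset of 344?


The order relation is {(a,b) : a <= b}, reflexive so it includes (a,a).
Examples: (1,1), (1,172), (1,2), (1,344), (1,4), ...
Total ordered pairs: 30


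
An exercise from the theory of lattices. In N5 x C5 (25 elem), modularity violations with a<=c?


Modular law: if a <= c then a v (b ^ c) = (a v b) ^ c.
Check all triples (a,b,c) with a <= c among 25 elements.
  e.g. a=(a,0), b=(c,0), c=(b,0): lhs=(a,0) != rhs=(b,0)
  e.g. a=(a,0), b=(c,1), c=(b,0): lhs=(a,0) != rhs=(b,0)
Total violating triples: 75


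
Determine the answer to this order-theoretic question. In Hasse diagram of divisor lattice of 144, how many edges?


A cover relation a -< b holds when a < b with no c strictly between.
Cover relations:
  1 -< 2
  1 -< 3
  2 -< 4
  2 -< 6
  3 -< 6
  3 -< 9
  4 -< 8
  4 -< 12
  ...14 more
Total: 22


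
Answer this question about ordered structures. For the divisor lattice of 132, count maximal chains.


A maximal chain goes from the minimum element to a maximal element via cover relations.
Counting all min-to-max paths in the cover graph.
Total maximal chains: 12


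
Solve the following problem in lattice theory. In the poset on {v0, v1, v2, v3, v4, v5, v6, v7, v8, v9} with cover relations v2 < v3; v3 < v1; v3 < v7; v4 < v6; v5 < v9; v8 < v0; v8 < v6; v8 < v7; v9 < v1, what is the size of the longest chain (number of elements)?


A chain is a totally ordered subset; we count the number of elements in a maximum chain.
Compute, for each element x, the size of the longest chain ending at x:
  v2: 1
  v4: 1
  v5: 1
  v8: 1
  v0: 2
  v3: 2
  ...
A maximum chain: v2 < v3 < v1
Number of elements in the longest chain: 3


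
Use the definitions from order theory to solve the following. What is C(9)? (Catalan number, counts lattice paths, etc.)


C(n) = C(2n, n) / (n+1).
C(18, 9) = 48620
C(9) = 48620 / 10 = 4862


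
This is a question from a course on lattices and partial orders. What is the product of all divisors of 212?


Divisors of 212: [1, 2, 4, 53, 106, 212]
Product = n^(d(n)/2) = 212^(6/2)
Product = 9528128


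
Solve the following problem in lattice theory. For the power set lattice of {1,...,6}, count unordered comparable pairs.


A comparable pair {a,b} has a < b or b < a in the order.
Count unordered pairs where one element is strictly below the other.
Examples: {{},{1}}, {{},{2}}, {{},{3}}, {{},{4}}, ...
Total comparable pairs: 665


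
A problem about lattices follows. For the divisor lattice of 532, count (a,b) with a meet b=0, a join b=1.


Complement pair (a,b): a meet b = bottom, a join b = top.
Here: gcd(a,b)=1 and lcm(a,b)=532, i.e. a*b=532 with a,b coprime.
Pairs found: (1,532), (4,133), (7,76), (19,28), ... (4 more)
Total ordered pairs: 8


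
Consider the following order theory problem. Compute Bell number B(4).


B(n) = number of set partitions of an n-element set.
B(n) satisfies the recurrence: B(n+1) = sum_k C(n,k)*B(k).
B(4) = 15


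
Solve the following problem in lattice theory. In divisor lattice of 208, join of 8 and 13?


In a divisor lattice, join = lcm (least common multiple).
gcd(8,13) = 1
lcm(8,13) = 8*13/gcd = 104/1 = 104


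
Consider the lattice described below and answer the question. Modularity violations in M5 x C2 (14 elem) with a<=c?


Modular law: if a <= c then a v (b ^ c) = (a v b) ^ c.
Check all triples (a,b,c) with a <= c among 14 elements.
This lattice is modular (diamonds M_m and their chain-products are modular).
Total violating triples: 0


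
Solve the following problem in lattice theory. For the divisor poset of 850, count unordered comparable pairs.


A comparable pair {a,b} has a < b or b < a in the order.
Count unordered pairs where one element is strictly below the other.
Examples: {1,2}, {1,5}, {1,10}, {1,17}, ...
Total comparable pairs: 42


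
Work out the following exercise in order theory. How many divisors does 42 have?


Divisors of 42: [1, 2, 3, 6, 7, 14, 21, 42]
Count: 8


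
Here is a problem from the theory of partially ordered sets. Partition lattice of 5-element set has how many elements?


B(n) = number of set partitions of an n-element set.
B(n) satisfies the recurrence: B(n+1) = sum_k C(n,k)*B(k).
B(5) = 52


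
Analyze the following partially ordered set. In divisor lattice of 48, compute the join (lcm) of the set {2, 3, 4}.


In a divisor lattice, join = lcm (least common multiple).
Compute lcm iteratively: start with first element, then lcm(current, next).
Elements: [2, 3, 4]
lcm(2,3) = 6
lcm(6,4) = 12
Final lcm = 12


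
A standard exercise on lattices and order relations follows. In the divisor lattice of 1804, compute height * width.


Height = length of longest chain minus 1; width = size of largest antichain.
A maximum chain: 1 | 41 | 451 | 902 | 1804  (height 4).
A maximum antichain: {4, 22, 82, 451}  (width 4).
Product = 4 * 4 = 16


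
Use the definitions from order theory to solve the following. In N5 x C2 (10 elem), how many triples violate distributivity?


Distributive law: a ^ (b v c) = (a ^ b) v (a ^ c).
Check all 10^3 = 1000 ordered triples (a,b,c).
  e.g. a=(b,0), b=(a,0), c=(c,0): lhs=(b,0) != rhs=(a,0)
  e.g. a=(b,0), b=(a,0), c=(c,1): lhs=(b,0) != rhs=(a,0)
Total violating triples: 16


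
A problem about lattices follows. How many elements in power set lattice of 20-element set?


Power set = 2^n.
2^20 = 1048576


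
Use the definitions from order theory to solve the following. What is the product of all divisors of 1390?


Divisors of 1390: [1, 2, 5, 10, 139, 278, 695, 1390]
Product = n^(d(n)/2) = 1390^(8/2)
Product = 3733010410000


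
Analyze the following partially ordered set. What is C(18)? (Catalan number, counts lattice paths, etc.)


C(n) = C(2n, n) / (n+1).
C(36, 18) = 9075135300
C(18) = 9075135300 / 19 = 477638700


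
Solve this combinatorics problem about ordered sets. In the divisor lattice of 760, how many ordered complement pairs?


Complement pair (a,b): a meet b = bottom, a join b = top.
Here: gcd(a,b)=1 and lcm(a,b)=760, i.e. a*b=760 with a,b coprime.
Pairs found: (1,760), (5,152), (8,95), (19,40), ... (4 more)
Total ordered pairs: 8


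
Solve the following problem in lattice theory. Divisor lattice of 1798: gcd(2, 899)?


Meet=gcd.
gcd(2,899)=1


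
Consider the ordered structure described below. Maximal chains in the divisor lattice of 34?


A maximal chain goes from the minimum element to a maximal element via cover relations.
Counting all min-to-max paths in the cover graph.
Total maximal chains: 2


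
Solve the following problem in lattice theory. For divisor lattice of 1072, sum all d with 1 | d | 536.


Interval [1,536] in divisors of 1072: [1, 2, 4, 8, 67, 134, 268, 536]
Sum = 1020


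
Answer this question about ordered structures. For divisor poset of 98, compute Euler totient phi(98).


phi(n) = n * prod_{p|n} (1 - 1/p).
Prime divisors of 98: [2, 7]
phi(98) = 98 * (1 - 1/2) * (1 - 1/7)
phi(98) = 42


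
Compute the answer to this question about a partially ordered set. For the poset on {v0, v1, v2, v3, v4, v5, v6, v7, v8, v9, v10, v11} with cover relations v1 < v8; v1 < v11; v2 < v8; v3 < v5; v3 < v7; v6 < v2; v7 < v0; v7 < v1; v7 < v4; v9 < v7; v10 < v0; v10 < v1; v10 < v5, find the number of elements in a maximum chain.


A chain is a totally ordered subset; we count the number of elements in a maximum chain.
Compute, for each element x, the size of the longest chain ending at x:
  v3: 1
  v6: 1
  v9: 1
  v10: 1
  v2: 2
  v5: 2
  ...
A maximum chain: v3 < v7 < v1 < v8
Number of elements in the longest chain: 4


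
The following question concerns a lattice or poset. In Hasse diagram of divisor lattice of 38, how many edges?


A cover relation a -< b holds when a < b with no c strictly between.
Cover relations:
  1 -< 2
  1 -< 19
  2 -< 38
  19 -< 38
Total: 4


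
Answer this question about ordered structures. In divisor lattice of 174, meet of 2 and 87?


In a divisor lattice, meet = gcd (greatest common divisor).
By Euclidean algorithm or factoring: gcd(2,87) = 1


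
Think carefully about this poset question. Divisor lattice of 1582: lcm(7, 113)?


Join=lcm.
gcd(7,113)=1
lcm=791


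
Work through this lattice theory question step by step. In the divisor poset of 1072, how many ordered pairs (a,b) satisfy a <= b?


The order relation is {(a,b) : a <= b}, reflexive so it includes (a,a).
Examples: (1,1), (1,1072), (1,134), (1,16), (1,2), ...
Total ordered pairs: 45


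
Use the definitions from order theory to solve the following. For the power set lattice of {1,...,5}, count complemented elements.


An element a is complemented if some b has a meet b = bottom, a join b = top.
every subset A has complement S\A, so all elements are complemented.
Complemented elements: {}, {1}, {2}, {3}, {4}, {5}, ... (26 more)
Count: 32


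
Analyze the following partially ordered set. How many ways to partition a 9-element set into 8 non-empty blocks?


S(n,k) = k*S(n-1,k) + S(n-1,k-1).
S(8,8) = 1, S(8,7) = 28
S(9,8) = 8*1 + 28 = 8 + 28
S(9,8) = 36


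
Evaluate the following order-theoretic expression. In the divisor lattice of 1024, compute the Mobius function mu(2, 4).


In a divisor lattice, mu(a,b) = mu(b/a) where mu is the classical Mobius function.
b/a = 4/2 = 2
Prime factorization of 2: primes [2]
2 is squarefree with 1 prime factor(s), so mu(2) = (-1)^1 = -1


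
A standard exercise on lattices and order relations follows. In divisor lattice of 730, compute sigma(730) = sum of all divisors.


sigma(n) = sum of divisors.
Divisors of 730: [1, 2, 5, 10, 73, 146, 365, 730]
Sum = 1332


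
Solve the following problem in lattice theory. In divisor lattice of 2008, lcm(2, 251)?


Join=lcm.
gcd(2,251)=1
lcm=502


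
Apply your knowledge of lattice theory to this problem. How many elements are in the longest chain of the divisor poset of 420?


A chain is a totally ordered subset; we count the number of elements in a maximum chain.
Compute, for each element x, the size of the longest chain ending at x:
  1: 1
  2: 2
  3: 2
  5: 2
  7: 2
  4: 3
  ...
A maximum chain: 1 < 2 < 4 < 12 < 60 < 420
Number of elements in the longest chain: 6


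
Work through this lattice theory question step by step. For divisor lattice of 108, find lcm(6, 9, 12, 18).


In a divisor lattice, join = lcm (least common multiple).
Compute lcm iteratively: start with first element, then lcm(current, next).
Elements: [6, 9, 12, 18]
lcm(6,9) = 18
lcm(18,12) = 36
lcm(36,18) = 36
Final lcm = 36


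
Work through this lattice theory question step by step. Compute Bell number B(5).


B(n) = number of set partitions of an n-element set.
B(n) satisfies the recurrence: B(n+1) = sum_k C(n,k)*B(k).
B(5) = 52


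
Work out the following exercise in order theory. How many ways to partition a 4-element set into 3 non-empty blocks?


S(n,k) = k*S(n-1,k) + S(n-1,k-1).
S(3,3) = 1, S(3,2) = 3
S(4,3) = 3*1 + 3 = 3 + 3
S(4,3) = 6


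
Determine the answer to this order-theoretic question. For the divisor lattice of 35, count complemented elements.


An element a is complemented if some b has a meet b = bottom, a join b = top.
a is complemented iff gcd(a, n/a)=1, i.e. a is a unitary divisor of 35.
Complemented elements: 1, 5, 7, 35
Count: 4


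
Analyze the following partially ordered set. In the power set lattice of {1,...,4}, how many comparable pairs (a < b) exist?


A comparable pair {a,b} has a < b or b < a in the order.
Count unordered pairs where one element is strictly below the other.
Examples: {{},{1}}, {{},{2}}, {{},{3}}, {{},{4}}, ...
Total comparable pairs: 65


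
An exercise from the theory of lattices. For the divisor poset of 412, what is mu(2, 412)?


In a divisor lattice, mu(a,b) = mu(b/a) where mu is the classical Mobius function.
b/a = 412/2 = 206
Prime factorization of 206: primes [2, 103]
206 is squarefree with 2 prime factor(s), so mu(206) = (-1)^2 = 1


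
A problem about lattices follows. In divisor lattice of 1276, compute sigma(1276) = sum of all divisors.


sigma(n) = sum of divisors.
Divisors of 1276: [1, 2, 4, 11, 22, 29, 44, 58, 116, 319, 638, 1276]
Sum = 2520


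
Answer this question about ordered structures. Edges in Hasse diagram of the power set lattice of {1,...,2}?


A cover relation a -< b holds when a < b with no c strictly between.
Cover relations:
  {} -< {1}
  {} -< {2}
  {1} -< {1,2}
  {2} -< {1,2}
Total: 4


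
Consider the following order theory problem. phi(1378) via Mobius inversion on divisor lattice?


phi(n) = n * prod_{p|n} (1 - 1/p).
Prime divisors of 1378: [2, 13, 53]
phi(1378) = 1378 * (1 - 1/2) * (1 - 1/13) * (1 - 1/53)
phi(1378) = 624


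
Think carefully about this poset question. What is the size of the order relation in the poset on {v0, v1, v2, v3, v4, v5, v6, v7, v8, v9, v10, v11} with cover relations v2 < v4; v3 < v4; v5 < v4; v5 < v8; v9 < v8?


The order relation is {(a,b) : a <= b}, reflexive so it includes (a,a).
Examples: (v0,v0), (v1,v1), (v10,v10), (v11,v11), (v2,v2), ...
Total ordered pairs: 17


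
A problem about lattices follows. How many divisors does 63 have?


Divisors of 63: [1, 3, 7, 9, 21, 63]
Count: 6


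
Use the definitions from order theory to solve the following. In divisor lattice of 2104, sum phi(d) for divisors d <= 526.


Divisors of 2104 up to 526: [1, 2, 4, 8, 263, 526]
phi values: [1, 1, 2, 4, 262, 262]
Sum = 532


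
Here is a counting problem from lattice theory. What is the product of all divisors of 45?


Divisors of 45: [1, 3, 5, 9, 15, 45]
Product = n^(d(n)/2) = 45^(6/2)
Product = 91125


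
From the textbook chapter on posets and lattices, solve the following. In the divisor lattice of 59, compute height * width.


Height = length of longest chain minus 1; width = size of largest antichain.
A maximum chain: 1 | 59  (height 1).
A maximum antichain: {1}  (width 1).
Product = 1 * 1 = 1


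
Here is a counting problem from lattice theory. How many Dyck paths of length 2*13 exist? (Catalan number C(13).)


C(n) = C(2n, n) / (n+1).
C(26, 13) = 10400600
C(13) = 10400600 / 14 = 742900


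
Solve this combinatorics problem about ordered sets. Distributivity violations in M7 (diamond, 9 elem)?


Distributive law: a ^ (b v c) = (a ^ b) v (a ^ c).
Check all 9^3 = 729 ordered triples (a,b,c).
  e.g. a=a1, b=a2, c=a3: lhs=a1 != rhs=0
  e.g. a=a1, b=a2, c=a4: lhs=a1 != rhs=0
Total violating triples: 210


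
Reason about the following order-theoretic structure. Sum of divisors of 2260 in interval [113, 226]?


Interval [113,226] in divisors of 2260: [113, 226]
Sum = 339


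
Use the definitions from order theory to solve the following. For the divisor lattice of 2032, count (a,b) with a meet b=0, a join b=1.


Complement pair (a,b): a meet b = bottom, a join b = top.
Here: gcd(a,b)=1 and lcm(a,b)=2032, i.e. a*b=2032 with a,b coprime.
Pairs found: (1,2032), (16,127), (127,16), (2032,1)
Total ordered pairs: 4


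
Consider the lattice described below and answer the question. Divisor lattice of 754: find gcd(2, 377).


In a divisor lattice, meet = gcd (greatest common divisor).
By Euclidean algorithm or factoring: gcd(2,377) = 1


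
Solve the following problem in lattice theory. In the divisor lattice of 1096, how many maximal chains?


A maximal chain goes from the minimum element to a maximal element via cover relations.
Counting all min-to-max paths in the cover graph.
Total maximal chains: 4


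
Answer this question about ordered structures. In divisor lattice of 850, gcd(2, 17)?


Meet=gcd.
gcd(2,17)=1
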